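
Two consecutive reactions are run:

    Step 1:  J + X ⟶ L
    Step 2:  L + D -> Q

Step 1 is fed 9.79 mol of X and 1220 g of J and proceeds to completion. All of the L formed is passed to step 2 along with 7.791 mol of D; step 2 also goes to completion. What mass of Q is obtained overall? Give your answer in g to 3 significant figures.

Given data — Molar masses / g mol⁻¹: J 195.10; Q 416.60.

Step 1:
n(X) = 9.790 mol
n(J) = 1220 / 195.10 = 6.253 mol
n/ν for X = 9.790/1 = 9.790
n/ν for J = 6.253/1 = 6.253
Smallest n/ν is J → limiting reagent.
n(L) produced = (1/1) × 6.253 = 6.253 mol
Step 2:
n(L) available = 6.253 mol
n(D) = 7.791 mol
n/ν for L = 6.253/1 = 6.253
n/ν for D = 7.791/1 = 7.791
Smallest n/ν is L → limiting reagent.
n(Q) = (1/1) × 6.253 = 6.253 mol
mass = 6.253 × 416.60 = 2605 g

2610 g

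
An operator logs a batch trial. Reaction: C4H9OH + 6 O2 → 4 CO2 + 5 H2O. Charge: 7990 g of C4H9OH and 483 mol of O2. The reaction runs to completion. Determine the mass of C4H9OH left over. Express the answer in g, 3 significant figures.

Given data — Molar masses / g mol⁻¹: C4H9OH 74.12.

n(C4H9OH) = 7990 / 74.12 = 107.8 mol
n(O2) = 483.0 mol
n/ν for C4H9OH = 107.8/1 = 107.8
n/ν for O2 = 483.0/6 = 80.50
Smallest n/ν is O2 → limiting reagent.
C4H9OH consumed = (1/6) × 483.0 = 80.50 mol
C4H9OH remaining = 107.8 − 80.50 = 27.30 mol
mass = 27.30 × 74.12 = 2023 g

2020 g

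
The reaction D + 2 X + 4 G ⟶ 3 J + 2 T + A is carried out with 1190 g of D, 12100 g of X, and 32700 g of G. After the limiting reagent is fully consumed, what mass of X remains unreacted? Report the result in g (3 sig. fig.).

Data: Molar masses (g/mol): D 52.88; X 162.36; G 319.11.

n(D) = 1190 / 52.88 = 22.50 mol
n(X) = 12100 / 162.36 = 74.53 mol
n(G) = 32700 / 319.11 = 102.5 mol
n/ν for D = 22.50/1 = 22.50
n/ν for X = 74.53/2 = 37.27
n/ν for G = 102.5/4 = 25.63
Smallest n/ν is D → limiting reagent.
X consumed = (2/1) × 22.50 = 45.00 mol
X remaining = 74.53 − 45.00 = 29.53 mol
mass = 29.53 × 162.36 = 4794 g

4790 g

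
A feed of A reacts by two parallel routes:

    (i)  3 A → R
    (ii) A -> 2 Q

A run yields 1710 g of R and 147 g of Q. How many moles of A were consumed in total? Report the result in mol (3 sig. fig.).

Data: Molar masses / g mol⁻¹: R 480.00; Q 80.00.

n(R) = 1710 / 480.00 = 3.563 mol
n(Q) = 147 / 80.00 = 1.838 mol
n(A) via (i) = (3/1)×3.563 = 10.69 mol
n(A) via (ii) = (1/2)×1.838 = 0.9190 mol
total n(A) = 10.69 + 0.9190 = 11.61 mol

11.6 mol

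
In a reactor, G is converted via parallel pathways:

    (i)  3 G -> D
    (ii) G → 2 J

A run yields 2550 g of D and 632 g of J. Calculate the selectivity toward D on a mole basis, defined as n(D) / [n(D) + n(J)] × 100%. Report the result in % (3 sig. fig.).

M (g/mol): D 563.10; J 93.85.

n(D) = 2550 / 563.10 = 4.529 mol
n(J) = 632 / 93.85 = 6.734 mol
selectivity = 4.529/(4.529+6.734) × 100 = 40.21 %

40.2 %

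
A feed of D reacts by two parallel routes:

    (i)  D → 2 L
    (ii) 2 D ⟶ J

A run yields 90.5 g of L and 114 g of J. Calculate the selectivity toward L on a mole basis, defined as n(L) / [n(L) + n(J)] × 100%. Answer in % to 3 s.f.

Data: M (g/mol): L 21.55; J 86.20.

76.1 %

n(L) = 90.5 / 21.55 = 4.200 mol
n(J) = 114 / 86.20 = 1.323 mol
selectivity = 4.200/(4.200+1.323) × 100 = 76.05 %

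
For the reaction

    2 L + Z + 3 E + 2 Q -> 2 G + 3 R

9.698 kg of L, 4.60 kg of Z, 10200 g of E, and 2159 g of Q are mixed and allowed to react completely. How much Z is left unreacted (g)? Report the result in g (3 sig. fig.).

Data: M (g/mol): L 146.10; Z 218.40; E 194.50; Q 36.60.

n(L) = 9.698×1000 / 146.10 = 66.38 mol
n(Z) = 4.600×1000 / 218.40 = 21.06 mol
n(E) = 10200 / 194.50 = 52.44 mol
n(Q) = 2159 / 36.60 = 58.99 mol
n/ν for L = 66.38/2 = 33.19
n/ν for Z = 21.06/1 = 21.06
n/ν for E = 52.44/3 = 17.48
n/ν for Q = 58.99/2 = 29.50
Smallest n/ν is E → limiting reagent.
Z consumed = (1/3) × 52.44 = 17.48 mol
Z remaining = 21.06 − 17.48 = 3.580 mol
mass = 3.580 × 218.40 = 781.9 g

782 g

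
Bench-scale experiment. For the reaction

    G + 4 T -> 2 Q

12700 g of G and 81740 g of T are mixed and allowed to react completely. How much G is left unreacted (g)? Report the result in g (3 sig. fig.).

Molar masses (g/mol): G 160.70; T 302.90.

1860 g

n(G) = 12700 / 160.70 = 79.03 mol
n(T) = 81740 / 302.90 = 269.9 mol
n/ν → G: 79.03, T: 67.48; T is limiting.
G consumed = (1/4) × 269.9 = 67.48 mol
G remaining = 79.03 − 67.48 = 11.55 mol
mass = 11.55 × 160.70 = 1856 g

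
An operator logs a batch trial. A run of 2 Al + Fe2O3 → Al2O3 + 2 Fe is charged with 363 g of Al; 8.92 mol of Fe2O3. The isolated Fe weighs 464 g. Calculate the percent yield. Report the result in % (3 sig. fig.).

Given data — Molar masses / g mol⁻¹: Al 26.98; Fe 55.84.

61.8 %

n(Al) = 363.0 / 26.98 = 13.45 mol
n(Fe2O3) = 8.920 mol
n/ν → Al: 6.725, Fe2O3: 8.920; Al is limiting.
theoretical n(Fe) = (2/2) × 13.45 = 13.45 mol → 751.0 g
% yield = 464 / 751.0 × 100 = 61.78 %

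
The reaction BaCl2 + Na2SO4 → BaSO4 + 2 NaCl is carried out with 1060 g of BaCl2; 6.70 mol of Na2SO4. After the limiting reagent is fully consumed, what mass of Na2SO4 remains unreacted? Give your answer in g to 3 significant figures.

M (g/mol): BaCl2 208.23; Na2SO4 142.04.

229 g

n(BaCl2) = 1060 / 208.23 = 5.091 mol
n(Na2SO4) = 6.700 mol
n/ν for BaCl2 = 5.091/1 = 5.091
n/ν for Na2SO4 = 6.700/1 = 6.700
Smallest n/ν is BaCl2 → limiting reagent.
Na2SO4 consumed = (1/1) × 5.091 = 5.091 mol
Na2SO4 remaining = 6.700 − 5.091 = 1.609 mol
mass = 1.609 × 142.04 = 228.5 g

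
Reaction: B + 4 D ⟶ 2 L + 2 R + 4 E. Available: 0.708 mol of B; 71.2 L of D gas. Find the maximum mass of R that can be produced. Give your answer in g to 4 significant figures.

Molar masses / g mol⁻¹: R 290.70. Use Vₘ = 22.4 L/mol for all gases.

n(B) = 0.7080 mol
n(D) = 71.20 / 22.4 = 3.179 mol
n/ν for B = 0.7080/1 = 0.7080
n/ν for D = 3.179/4 = 0.7948
Smallest n/ν is B → limiting reagent.
n(R) = (2/1) × 0.7080 = 1.416 mol
mass = 1.416 × 290.70 = 411.6 g

411.6 g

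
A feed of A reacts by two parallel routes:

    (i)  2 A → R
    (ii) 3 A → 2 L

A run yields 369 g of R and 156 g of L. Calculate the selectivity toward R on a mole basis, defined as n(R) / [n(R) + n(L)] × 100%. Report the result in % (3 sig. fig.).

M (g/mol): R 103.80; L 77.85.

64.0 %

n(R) = 369 / 103.80 = 3.555 mol
n(L) = 156 / 77.85 = 2.004 mol
selectivity = 3.555/(3.555+2.004) × 100 = 63.95 %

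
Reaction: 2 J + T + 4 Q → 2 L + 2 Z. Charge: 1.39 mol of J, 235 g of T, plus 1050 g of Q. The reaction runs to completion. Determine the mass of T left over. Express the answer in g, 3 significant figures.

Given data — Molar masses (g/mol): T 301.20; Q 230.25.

n(J) = 1.390 mol
n(T) = 235.0 / 301.20 = 0.7802 mol
n(Q) = 1050 / 230.25 = 4.560 mol
n/ν for J = 1.390/2 = 0.6950
n/ν for T = 0.7802/1 = 0.7802
n/ν for Q = 4.560/4 = 1.140
Smallest n/ν is J → limiting reagent.
T consumed = (1/2) × 1.390 = 0.6950 mol
T remaining = 0.7802 − 0.6950 = 0.08520 mol
mass = 0.08520 × 301.20 = 25.66 g

25.7 g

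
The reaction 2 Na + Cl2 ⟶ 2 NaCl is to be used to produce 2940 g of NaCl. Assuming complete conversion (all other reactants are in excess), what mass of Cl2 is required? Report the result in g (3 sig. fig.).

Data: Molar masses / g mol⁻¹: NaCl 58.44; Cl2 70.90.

n(NaCl) = 2940 / 58.44 = 50.31 mol
n(Cl2) = (1/2) × 50.31 = 25.16 mol
mass = 25.16 × 70.90 = 1784 g

1780 g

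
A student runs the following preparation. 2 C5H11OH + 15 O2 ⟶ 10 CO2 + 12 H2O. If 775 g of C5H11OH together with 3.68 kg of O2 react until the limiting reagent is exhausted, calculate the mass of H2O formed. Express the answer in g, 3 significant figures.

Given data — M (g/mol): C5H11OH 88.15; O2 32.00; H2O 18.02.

951 g

n(C5H11OH) = 775.0 / 88.15 = 8.792 mol
n(O2) = 3.680×1000 / 32.00 = 115.0 mol
n/ν → C5H11OH: 4.396, O2: 7.667; C5H11OH is limiting.
n(H2O) = (12/2) × 8.792 = 52.75 mol
mass = 52.75 × 18.02 = 950.6 g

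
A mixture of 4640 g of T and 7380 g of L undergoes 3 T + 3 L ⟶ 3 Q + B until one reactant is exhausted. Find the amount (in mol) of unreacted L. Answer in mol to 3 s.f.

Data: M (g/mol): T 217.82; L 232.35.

n(T) = 4640 / 217.82 = 21.30 mol
n(L) = 7380 / 232.35 = 31.76 mol
n/ν for T = 21.30/3 = 7.100
n/ν for L = 31.76/3 = 10.59
Smallest n/ν is T → limiting reagent.
L consumed = (3/3) × 21.30 = 21.30 mol
L remaining = 31.76 − 21.30 = 10.46 mol

10.5 mol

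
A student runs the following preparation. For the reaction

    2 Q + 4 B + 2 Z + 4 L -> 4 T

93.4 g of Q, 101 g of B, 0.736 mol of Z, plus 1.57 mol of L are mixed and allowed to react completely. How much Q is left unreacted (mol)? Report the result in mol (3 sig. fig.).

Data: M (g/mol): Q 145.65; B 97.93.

0.126 mol

n(Q) = 93.40 / 145.65 = 0.6413 mol
n(B) = 101.0 / 97.93 = 1.031 mol
n(Z) = 0.7360 mol
n(L) = 1.570 mol
n/ν for Q = 0.6413/2 = 0.3207
n/ν for B = 1.031/4 = 0.2578
n/ν for Z = 0.7360/2 = 0.3680
n/ν for L = 1.570/4 = 0.3925
Smallest n/ν is B → limiting reagent.
Q consumed = (2/4) × 1.031 = 0.5155 mol
Q remaining = 0.6413 − 0.5155 = 0.1258 mol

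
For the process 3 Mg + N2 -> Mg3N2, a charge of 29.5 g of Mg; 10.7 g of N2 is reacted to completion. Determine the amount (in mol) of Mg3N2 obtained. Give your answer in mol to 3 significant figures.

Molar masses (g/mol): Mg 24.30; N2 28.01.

0.382 mol

n(Mg) = 29.50 / 24.30 = 1.214 mol
n(N2) = 10.70 / 28.01 = 0.3820 mol
n/ν → Mg: 0.4047, N2: 0.3820; N2 is limiting.
n(Mg3N2) = (1/1) × 0.3820 = 0.3820 mol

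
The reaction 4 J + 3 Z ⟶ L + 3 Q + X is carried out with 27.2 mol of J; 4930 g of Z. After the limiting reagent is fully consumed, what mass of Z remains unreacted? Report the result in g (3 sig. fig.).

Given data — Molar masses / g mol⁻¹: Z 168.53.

n(J) = 27.20 mol
n(Z) = 4930 / 168.53 = 29.25 mol
n/ν for J = 27.20/4 = 6.800
n/ν for Z = 29.25/3 = 9.750
Smallest n/ν is J → limiting reagent.
Z consumed = (3/4) × 27.20 = 20.40 mol
Z remaining = 29.25 − 20.40 = 8.850 mol
mass = 8.850 × 168.53 = 1491 g

1490 g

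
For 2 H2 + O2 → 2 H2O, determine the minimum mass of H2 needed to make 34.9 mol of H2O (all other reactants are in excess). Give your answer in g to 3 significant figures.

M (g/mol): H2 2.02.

70.5 g

n(H2O) = 34.90 mol
n(H2) = (2/2) × 34.90 = 34.90 mol
mass = 34.90 × 2.02 = 70.50 g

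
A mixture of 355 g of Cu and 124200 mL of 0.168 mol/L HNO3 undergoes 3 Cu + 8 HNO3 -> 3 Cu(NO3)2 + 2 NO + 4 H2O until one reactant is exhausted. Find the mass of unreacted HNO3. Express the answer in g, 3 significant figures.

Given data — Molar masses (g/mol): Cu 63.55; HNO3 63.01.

376 g

n(Cu) = 355.0 / 63.55 = 5.586 mol
n(HNO3) = 0.168 × 124200/1000 = 20.87 mol
n/ν → Cu: 1.862, HNO3: 2.609; Cu is limiting.
HNO3 consumed = (8/3) × 5.586 = 14.90 mol
HNO3 remaining = 20.87 − 14.90 = 5.970 mol
mass = 5.970 × 63.01 = 376.2 g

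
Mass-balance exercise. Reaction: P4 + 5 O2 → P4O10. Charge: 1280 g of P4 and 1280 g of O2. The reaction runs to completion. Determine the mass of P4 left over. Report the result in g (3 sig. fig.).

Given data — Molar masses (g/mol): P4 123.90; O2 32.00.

n(P4) = 1280 / 123.90 = 10.33 mol
n(O2) = 1280 / 32.00 = 40.00 mol
n/ν for P4 = 10.33/1 = 10.33
n/ν for O2 = 40.00/5 = 8.000
Smallest n/ν is O2 → limiting reagent.
P4 consumed = (1/5) × 40.00 = 8.000 mol
P4 remaining = 10.33 − 8.000 = 2.330 mol
mass = 2.330 × 123.90 = 288.7 g

289 g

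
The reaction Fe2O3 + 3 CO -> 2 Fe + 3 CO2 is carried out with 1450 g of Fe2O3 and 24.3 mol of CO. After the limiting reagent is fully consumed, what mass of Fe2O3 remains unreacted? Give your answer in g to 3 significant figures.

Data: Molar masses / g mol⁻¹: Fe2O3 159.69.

157 g

n(Fe2O3) = 1450 / 159.69 = 9.080 mol
n(CO) = 24.30 mol
n/ν for Fe2O3 = 9.080/1 = 9.080
n/ν for CO = 24.30/3 = 8.100
Smallest n/ν is CO → limiting reagent.
Fe2O3 consumed = (1/3) × 24.30 = 8.100 mol
Fe2O3 remaining = 9.080 − 8.100 = 0.9800 mol
mass = 0.9800 × 159.69 = 156.5 g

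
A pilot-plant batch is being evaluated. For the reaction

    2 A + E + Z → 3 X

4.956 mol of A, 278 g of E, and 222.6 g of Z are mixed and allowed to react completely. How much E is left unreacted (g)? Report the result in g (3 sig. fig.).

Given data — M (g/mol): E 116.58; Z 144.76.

98.7 g

n(A) = 4.956 mol
n(E) = 278.0 / 116.58 = 2.385 mol
n(Z) = 222.6 / 144.76 = 1.538 mol
n/ν for A = 4.956/2 = 2.478
n/ν for E = 2.385/1 = 2.385
n/ν for Z = 1.538/1 = 1.538
Smallest n/ν is Z → limiting reagent.
E consumed = (1/1) × 1.538 = 1.538 mol
E remaining = 2.385 − 1.538 = 0.8470 mol
mass = 0.8470 × 116.58 = 98.74 g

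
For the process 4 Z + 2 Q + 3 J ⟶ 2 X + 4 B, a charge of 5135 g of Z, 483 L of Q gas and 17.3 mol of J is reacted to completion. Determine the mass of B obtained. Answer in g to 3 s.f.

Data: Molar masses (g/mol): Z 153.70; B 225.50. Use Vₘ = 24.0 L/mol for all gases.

5200 g

n(Z) = 5135 / 153.70 = 33.41 mol
n(Q) = 483.0 / 24.0 = 20.13 mol
n(J) = 17.30 mol
n/ν → Z: 8.353, Q: 10.07, J: 5.767; J is limiting.
n(B) = (4/3) × 17.30 = 23.07 mol
mass = 23.07 × 225.50 = 5202 g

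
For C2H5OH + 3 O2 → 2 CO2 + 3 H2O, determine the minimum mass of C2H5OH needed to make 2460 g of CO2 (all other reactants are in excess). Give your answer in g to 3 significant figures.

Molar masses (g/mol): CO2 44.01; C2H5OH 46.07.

1290 g

n(CO2) = 2460 / 44.01 = 55.90 mol
n(C2H5OH) = (1/2) × 55.90 = 27.95 mol
mass = 27.95 × 46.07 = 1288 g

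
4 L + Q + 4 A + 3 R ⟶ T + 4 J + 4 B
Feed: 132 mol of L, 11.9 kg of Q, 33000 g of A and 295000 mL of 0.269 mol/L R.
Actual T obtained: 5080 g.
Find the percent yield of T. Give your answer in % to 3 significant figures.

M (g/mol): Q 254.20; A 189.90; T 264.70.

72.6 %

n(L) = 132.0 mol
n(Q) = 11.90×1000 / 254.20 = 46.81 mol
n(A) = 33000 / 189.90 = 173.8 mol
n(R) = 0.269 × 295000/1000 = 79.36 mol
n/ν → L: 33.00, Q: 46.81, A: 43.45, R: 26.45; R is limiting.
theoretical n(T) = (1/3) × 79.36 = 26.45 mol → 7001 g
% yield = 5080 / 7001 × 100 = 72.56 %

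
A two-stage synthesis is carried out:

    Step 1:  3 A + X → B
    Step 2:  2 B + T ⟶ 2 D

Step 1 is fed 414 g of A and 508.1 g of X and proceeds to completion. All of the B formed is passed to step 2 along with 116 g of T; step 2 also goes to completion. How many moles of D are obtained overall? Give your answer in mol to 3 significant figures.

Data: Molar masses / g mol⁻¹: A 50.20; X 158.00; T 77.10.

Step 1:
n(A) = 414.0 / 50.20 = 8.247 mol
n(X) = 508.1 / 158.00 = 3.216 mol
n/ν for A = 8.247/3 = 2.749
n/ν for X = 3.216/1 = 3.216
Smallest n/ν is A → limiting reagent.
n(B) produced = (1/3) × 8.247 = 2.749 mol
Step 2:
n(B) available = 2.749 mol
n(T) = 116.0 / 77.10 = 1.505 mol
n/ν for B = 2.749/2 = 1.375
n/ν for T = 1.505/1 = 1.505
Smallest n/ν is B → limiting reagent.
n(D) = (2/2) × 2.749 = 2.749 mol

2.75 mol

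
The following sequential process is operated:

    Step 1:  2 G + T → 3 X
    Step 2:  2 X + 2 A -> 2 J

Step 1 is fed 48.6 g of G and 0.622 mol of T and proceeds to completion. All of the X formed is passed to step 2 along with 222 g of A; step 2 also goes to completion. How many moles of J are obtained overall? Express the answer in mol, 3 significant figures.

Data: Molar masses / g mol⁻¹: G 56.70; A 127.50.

1.29 mol

Step 1:
n(G) = 48.60 / 56.70 = 0.8571 mol
n(T) = 0.6220 mol
n/ν → G: 0.4286, T: 0.6220; G is limiting.
n(X) produced = (3/2) × 0.8571 = 1.286 mol
Step 2:
n(X) available = 1.286 mol
n(A) = 222.0 / 127.50 = 1.741 mol
n/ν → X: 0.6430, A: 0.8705; X is limiting.
n(J) = (2/2) × 1.286 = 1.286 mol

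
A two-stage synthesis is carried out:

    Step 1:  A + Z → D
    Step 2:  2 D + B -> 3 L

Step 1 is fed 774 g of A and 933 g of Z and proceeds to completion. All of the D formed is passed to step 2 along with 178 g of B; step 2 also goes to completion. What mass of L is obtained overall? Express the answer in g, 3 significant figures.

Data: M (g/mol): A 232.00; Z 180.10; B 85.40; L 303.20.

Step 1:
n(A) = 774.0 / 232.00 = 3.336 mol
n(Z) = 933.0 / 180.10 = 5.180 mol
n/ν for A = 3.336/1 = 3.336
n/ν for Z = 5.180/1 = 5.180
Smallest n/ν is A → limiting reagent.
n(D) produced = (1/1) × 3.336 = 3.336 mol
Step 2:
n(D) available = 3.336 mol
n(B) = 178.0 / 85.40 = 2.084 mol
n/ν for D = 3.336/2 = 1.668
n/ν for B = 2.084/1 = 2.084
Smallest n/ν is D → limiting reagent.
n(L) = (3/2) × 3.336 = 5.004 mol
mass = 5.004 × 303.20 = 1517 g

1520 g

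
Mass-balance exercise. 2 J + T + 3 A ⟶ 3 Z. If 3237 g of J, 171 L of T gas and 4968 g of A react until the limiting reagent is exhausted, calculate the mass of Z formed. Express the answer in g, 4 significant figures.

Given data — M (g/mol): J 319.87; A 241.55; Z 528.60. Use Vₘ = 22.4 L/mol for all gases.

n(J) = 3237 / 319.87 = 10.12 mol
n(T) = 171.0 / 22.4 = 7.634 mol
n(A) = 4968 / 241.55 = 20.57 mol
n/ν for J = 10.12/2 = 5.060
n/ν for T = 7.634/1 = 7.634
n/ν for A = 20.57/3 = 6.857
Smallest n/ν is J → limiting reagent.
n(Z) = (3/2) × 10.12 = 15.18 mol
mass = 15.18 × 528.60 = 8024 g

8024 g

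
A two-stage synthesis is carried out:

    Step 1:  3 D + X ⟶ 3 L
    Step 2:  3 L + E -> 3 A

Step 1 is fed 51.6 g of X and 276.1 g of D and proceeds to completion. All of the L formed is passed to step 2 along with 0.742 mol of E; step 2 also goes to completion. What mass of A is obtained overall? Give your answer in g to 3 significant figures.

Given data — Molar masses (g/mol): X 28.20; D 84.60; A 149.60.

Step 1:
n(X) = 51.60 / 28.20 = 1.830 mol
n(D) = 276.1 / 84.60 = 3.264 mol
n/ν for X = 1.830/1 = 1.830
n/ν for D = 3.264/3 = 1.088
Smallest n/ν is D → limiting reagent.
n(L) produced = (3/3) × 3.264 = 3.264 mol
Step 2:
n(L) available = 3.264 mol
n(E) = 0.7420 mol
n/ν for L = 3.264/3 = 1.088
n/ν for E = 0.7420/1 = 0.7420
Smallest n/ν is E → limiting reagent.
n(A) = (3/1) × 0.7420 = 2.226 mol
mass = 2.226 × 149.60 = 333.0 g

333 g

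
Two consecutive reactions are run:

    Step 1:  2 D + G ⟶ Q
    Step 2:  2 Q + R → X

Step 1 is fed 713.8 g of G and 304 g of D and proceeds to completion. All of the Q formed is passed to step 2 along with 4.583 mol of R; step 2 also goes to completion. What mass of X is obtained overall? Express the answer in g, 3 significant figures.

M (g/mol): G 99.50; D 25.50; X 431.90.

Step 1:
n(G) = 713.8 / 99.50 = 7.174 mol
n(D) = 304.0 / 25.50 = 11.92 mol
n/ν for G = 7.174/1 = 7.174
n/ν for D = 11.92/2 = 5.960
Smallest n/ν is D → limiting reagent.
n(Q) produced = (1/2) × 11.92 = 5.960 mol
Step 2:
n(Q) available = 5.960 mol
n(R) = 4.583 mol
n/ν for Q = 5.960/2 = 2.980
n/ν for R = 4.583/1 = 4.583
Smallest n/ν is Q → limiting reagent.
n(X) = (1/2) × 5.960 = 2.980 mol
mass = 2.980 × 431.90 = 1287 g

1290 g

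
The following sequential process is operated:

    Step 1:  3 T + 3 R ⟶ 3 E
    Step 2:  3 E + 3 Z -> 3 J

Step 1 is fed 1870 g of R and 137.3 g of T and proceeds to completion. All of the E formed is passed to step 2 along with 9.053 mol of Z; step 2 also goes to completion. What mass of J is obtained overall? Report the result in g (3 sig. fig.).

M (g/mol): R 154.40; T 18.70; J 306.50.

Step 1:
n(R) = 1870 / 154.40 = 12.11 mol
n(T) = 137.3 / 18.70 = 7.342 mol
n/ν for R = 12.11/3 = 4.037
n/ν for T = 7.342/3 = 2.447
Smallest n/ν is T → limiting reagent.
n(E) produced = (3/3) × 7.342 = 7.342 mol
Step 2:
n(E) available = 7.342 mol
n(Z) = 9.053 mol
n/ν for E = 7.342/3 = 2.447
n/ν for Z = 9.053/3 = 3.018
Smallest n/ν is E → limiting reagent.
n(J) = (3/3) × 7.342 = 7.342 mol
mass = 7.342 × 306.50 = 2250 g

2250 g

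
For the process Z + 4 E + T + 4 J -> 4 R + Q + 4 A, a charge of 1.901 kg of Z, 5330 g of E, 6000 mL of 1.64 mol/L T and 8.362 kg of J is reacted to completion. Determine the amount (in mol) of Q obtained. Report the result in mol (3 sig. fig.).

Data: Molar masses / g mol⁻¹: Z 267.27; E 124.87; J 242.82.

7.11 mol

n(Z) = 1.901×1000 / 267.27 = 7.113 mol
n(E) = 5330 / 124.87 = 42.68 mol
n(T) = 1.64 × 6000/1000 = 9.840 mol
n(J) = 8.362×1000 / 242.82 = 34.44 mol
n/ν for Z = 7.113/1 = 7.113
n/ν for E = 42.68/4 = 10.67
n/ν for T = 9.840/1 = 9.840
n/ν for J = 34.44/4 = 8.610
Smallest n/ν is Z → limiting reagent.
n(Q) = (1/1) × 7.113 = 7.113 mol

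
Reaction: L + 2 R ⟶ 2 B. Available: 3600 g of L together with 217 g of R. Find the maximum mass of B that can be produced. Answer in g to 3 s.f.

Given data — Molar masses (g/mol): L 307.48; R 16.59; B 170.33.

2230 g

n(L) = 3600 / 307.48 = 11.71 mol
n(R) = 217.0 / 16.59 = 13.08 mol
n/ν → L: 11.71, R: 6.540; R is limiting.
n(B) = (2/2) × 13.08 = 13.08 mol
mass = 13.08 × 170.33 = 2228 g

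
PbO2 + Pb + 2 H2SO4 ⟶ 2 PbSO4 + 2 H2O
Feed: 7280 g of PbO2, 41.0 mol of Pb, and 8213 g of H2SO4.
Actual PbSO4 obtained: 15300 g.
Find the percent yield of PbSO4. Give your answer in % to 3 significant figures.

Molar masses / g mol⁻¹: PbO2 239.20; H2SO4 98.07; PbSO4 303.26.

82.9 %

n(PbO2) = 7280 / 239.20 = 30.43 mol
n(Pb) = 41.00 mol
n(H2SO4) = 8213 / 98.07 = 83.75 mol
n/ν for PbO2 = 30.43/1 = 30.43
n/ν for Pb = 41.00/1 = 41.00
n/ν for H2SO4 = 83.75/2 = 41.88
Smallest n/ν is PbO2 → limiting reagent.
theoretical n(PbSO4) = (2/1) × 30.43 = 60.86 mol → 18460 g
% yield = 15300 / 18460 × 100 = 82.88 %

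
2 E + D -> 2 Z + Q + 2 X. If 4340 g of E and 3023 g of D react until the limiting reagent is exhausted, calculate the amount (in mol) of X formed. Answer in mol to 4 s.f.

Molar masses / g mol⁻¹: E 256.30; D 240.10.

16.93 mol

n(E) = 4340 / 256.30 = 16.93 mol
n(D) = 3023 / 240.10 = 12.59 mol
n/ν for E = 16.93/2 = 8.465
n/ν for D = 12.59/1 = 12.59
Smallest n/ν is E → limiting reagent.
n(X) = (2/2) × 16.93 = 16.93 mol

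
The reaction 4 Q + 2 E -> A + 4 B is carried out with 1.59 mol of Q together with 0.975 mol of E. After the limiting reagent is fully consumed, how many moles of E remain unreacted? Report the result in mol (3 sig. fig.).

0.180 mol

n(Q) = 1.590 mol
n(E) = 0.9750 mol
n/ν for Q = 1.590/4 = 0.3975
n/ν for E = 0.9750/2 = 0.4875
Smallest n/ν is Q → limiting reagent.
E consumed = (2/4) × 1.590 = 0.7950 mol
E remaining = 0.9750 − 0.7950 = 0.1800 mol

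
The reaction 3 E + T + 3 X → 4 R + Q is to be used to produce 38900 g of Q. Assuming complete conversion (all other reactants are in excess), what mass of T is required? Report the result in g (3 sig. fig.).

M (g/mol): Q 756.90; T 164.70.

8460 g

n(Q) = 38900 / 756.90 = 51.39 mol
n(T) = (1/1) × 51.39 = 51.39 mol
mass = 51.39 × 164.70 = 8464 g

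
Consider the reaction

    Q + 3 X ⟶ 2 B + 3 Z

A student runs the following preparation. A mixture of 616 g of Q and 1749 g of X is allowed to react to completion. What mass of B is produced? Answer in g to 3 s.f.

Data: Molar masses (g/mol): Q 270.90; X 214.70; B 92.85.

422 g

n(Q) = 616.0 / 270.90 = 2.274 mol
n(X) = 1749 / 214.70 = 8.146 mol
n/ν for Q = 2.274/1 = 2.274
n/ν for X = 8.146/3 = 2.715
Smallest n/ν is Q → limiting reagent.
n(B) = (2/1) × 2.274 = 4.548 mol
mass = 4.548 × 92.85 = 422.3 g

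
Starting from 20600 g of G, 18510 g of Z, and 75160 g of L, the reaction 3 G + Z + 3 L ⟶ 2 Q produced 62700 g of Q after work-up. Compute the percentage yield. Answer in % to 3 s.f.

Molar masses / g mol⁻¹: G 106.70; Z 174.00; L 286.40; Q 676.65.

72.0 %

n(G) = 20600 / 106.70 = 193.1 mol
n(Z) = 18510 / 174.00 = 106.4 mol
n(L) = 75160 / 286.40 = 262.4 mol
n/ν → G: 64.37, Z: 106.4, L: 87.47; G is limiting.
theoretical n(Q) = (2/3) × 193.1 = 128.7 mol → 87080 g
% yield = 62700 / 87080 × 100 = 72.00 %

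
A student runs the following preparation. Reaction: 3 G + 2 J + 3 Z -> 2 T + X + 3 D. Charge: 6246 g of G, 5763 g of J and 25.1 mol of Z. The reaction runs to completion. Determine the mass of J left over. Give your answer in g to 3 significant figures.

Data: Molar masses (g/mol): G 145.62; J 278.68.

n(G) = 6246 / 145.62 = 42.89 mol
n(J) = 5763 / 278.68 = 20.68 mol
n(Z) = 25.10 mol
n/ν for G = 42.89/3 = 14.30
n/ν for J = 20.68/2 = 10.34
n/ν for Z = 25.10/3 = 8.367
Smallest n/ν is Z → limiting reagent.
J consumed = (2/3) × 25.10 = 16.73 mol
J remaining = 20.68 − 16.73 = 3.950 mol
mass = 3.950 × 278.68 = 1101 g

1100 g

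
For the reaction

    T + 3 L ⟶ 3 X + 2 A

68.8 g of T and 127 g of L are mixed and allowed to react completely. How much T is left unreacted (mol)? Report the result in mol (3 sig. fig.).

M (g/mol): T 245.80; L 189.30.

0.0563 mol

n(T) = 68.80 / 245.80 = 0.2799 mol
n(L) = 127.0 / 189.30 = 0.6709 mol
n/ν → T: 0.2799, L: 0.2236; L is limiting.
T consumed = (1/3) × 0.6709 = 0.2236 mol
T remaining = 0.2799 − 0.2236 = 0.05630 mol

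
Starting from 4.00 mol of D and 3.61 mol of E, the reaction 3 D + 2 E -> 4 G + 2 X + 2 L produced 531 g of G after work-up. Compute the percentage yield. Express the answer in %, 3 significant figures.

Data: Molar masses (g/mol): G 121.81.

n(D) = 4.000 mol
n(E) = 3.610 mol
n/ν → D: 1.333, E: 1.805; D is limiting.
theoretical n(G) = (4/3) × 4.000 = 5.333 mol → 649.6 g
% yield = 531 / 649.6 × 100 = 81.74 %

81.7 %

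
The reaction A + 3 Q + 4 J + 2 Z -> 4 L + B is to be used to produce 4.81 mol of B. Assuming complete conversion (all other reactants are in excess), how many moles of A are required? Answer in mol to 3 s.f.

4.81 mol

n(B) = 4.810 mol
n(A) = (1/1) × 4.810 = 4.810 mol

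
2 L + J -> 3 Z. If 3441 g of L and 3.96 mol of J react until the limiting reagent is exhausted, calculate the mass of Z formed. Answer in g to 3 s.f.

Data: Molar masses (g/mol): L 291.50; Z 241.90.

n(L) = 3441 / 291.50 = 11.80 mol
n(J) = 3.960 mol
n/ν for L = 11.80/2 = 5.900
n/ν for J = 3.960/1 = 3.960
Smallest n/ν is J → limiting reagent.
n(Z) = (3/1) × 3.960 = 11.88 mol
mass = 11.88 × 241.90 = 2874 g

2870 g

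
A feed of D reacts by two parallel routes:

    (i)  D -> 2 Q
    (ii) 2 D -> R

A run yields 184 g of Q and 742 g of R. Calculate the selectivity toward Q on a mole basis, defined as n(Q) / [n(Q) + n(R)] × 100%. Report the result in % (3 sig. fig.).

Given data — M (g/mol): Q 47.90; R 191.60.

n(Q) = 184 / 47.90 = 3.841 mol
n(R) = 742 / 191.60 = 3.873 mol
selectivity = 3.841/(3.841+3.873) × 100 = 49.79 %

49.8 %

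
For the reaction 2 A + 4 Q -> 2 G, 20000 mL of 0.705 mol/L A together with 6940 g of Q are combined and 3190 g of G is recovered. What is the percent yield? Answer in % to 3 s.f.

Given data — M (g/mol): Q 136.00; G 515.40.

43.9 %

n(A) = 0.705 × 20000/1000 = 14.10 mol
n(Q) = 6940 / 136.00 = 51.03 mol
n/ν for A = 14.10/2 = 7.050
n/ν for Q = 51.03/4 = 12.76
Smallest n/ν is A → limiting reagent.
theoretical n(G) = (2/2) × 14.10 = 14.10 mol → 7267 g
% yield = 3190 / 7267 × 100 = 43.90 %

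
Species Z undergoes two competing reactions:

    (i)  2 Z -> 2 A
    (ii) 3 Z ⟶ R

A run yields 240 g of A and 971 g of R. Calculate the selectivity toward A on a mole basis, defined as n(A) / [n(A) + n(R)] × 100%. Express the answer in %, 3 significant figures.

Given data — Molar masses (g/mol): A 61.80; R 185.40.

n(A) = 240 / 61.80 = 3.883 mol
n(R) = 971 / 185.40 = 5.237 mol
selectivity = 3.883/(3.883+5.237) × 100 = 42.58 %

42.6 %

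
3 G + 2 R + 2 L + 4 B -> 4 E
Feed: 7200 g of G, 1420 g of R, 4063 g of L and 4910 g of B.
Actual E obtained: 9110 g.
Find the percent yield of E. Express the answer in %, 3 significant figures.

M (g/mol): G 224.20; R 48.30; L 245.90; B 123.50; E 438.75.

62.8 %

n(G) = 7200 / 224.20 = 32.11 mol
n(R) = 1420 / 48.30 = 29.40 mol
n(L) = 4063 / 245.90 = 16.52 mol
n(B) = 4910 / 123.50 = 39.76 mol
n/ν → G: 10.70, R: 14.70, L: 8.260, B: 9.940; L is limiting.
theoretical n(E) = (4/2) × 16.52 = 33.04 mol → 14500 g
% yield = 9110 / 14500 × 100 = 62.83 %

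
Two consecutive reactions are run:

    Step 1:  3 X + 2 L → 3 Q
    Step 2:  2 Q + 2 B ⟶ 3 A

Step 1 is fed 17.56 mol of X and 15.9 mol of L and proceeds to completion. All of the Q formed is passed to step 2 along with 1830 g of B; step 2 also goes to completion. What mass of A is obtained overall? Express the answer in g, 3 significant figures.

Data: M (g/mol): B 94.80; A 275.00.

Step 1:
n(X) = 17.56 mol
n(L) = 15.90 mol
n/ν → X: 5.853, L: 7.950; X is limiting.
n(Q) produced = (3/3) × 17.56 = 17.56 mol
Step 2:
n(Q) available = 17.56 mol
n(B) = 1830 / 94.80 = 19.30 mol
n/ν → Q: 8.780, B: 9.650; Q is limiting.
n(A) = (3/2) × 17.56 = 26.34 mol
mass = 26.34 × 275.00 = 7244 g

7240 g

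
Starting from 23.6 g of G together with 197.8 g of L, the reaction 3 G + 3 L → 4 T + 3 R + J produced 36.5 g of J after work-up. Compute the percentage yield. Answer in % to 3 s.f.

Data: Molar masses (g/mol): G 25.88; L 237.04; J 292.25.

44.9 %

n(G) = 23.60 / 25.88 = 0.9119 mol
n(L) = 197.8 / 237.04 = 0.8345 mol
n/ν for G = 0.9119/3 = 0.3040
n/ν for L = 0.8345/3 = 0.2782
Smallest n/ν is L → limiting reagent.
theoretical n(J) = (1/3) × 0.8345 = 0.2782 mol → 81.30 g
% yield = 36.5 / 81.30 × 100 = 44.90 %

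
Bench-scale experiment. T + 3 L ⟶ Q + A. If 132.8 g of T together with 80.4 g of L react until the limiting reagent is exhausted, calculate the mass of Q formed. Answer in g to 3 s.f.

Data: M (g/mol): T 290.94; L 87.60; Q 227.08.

n(T) = 132.8 / 290.94 = 0.4565 mol
n(L) = 80.40 / 87.60 = 0.9178 mol
n/ν for T = 0.4565/1 = 0.4565
n/ν for L = 0.9178/3 = 0.3059
Smallest n/ν is L → limiting reagent.
n(Q) = (1/3) × 0.9178 = 0.3059 mol
mass = 0.3059 × 227.08 = 69.46 g

69.5 g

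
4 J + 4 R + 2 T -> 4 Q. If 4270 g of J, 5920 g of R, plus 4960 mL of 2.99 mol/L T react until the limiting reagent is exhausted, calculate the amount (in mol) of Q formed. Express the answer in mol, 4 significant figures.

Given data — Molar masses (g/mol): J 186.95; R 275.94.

21.45 mol

n(J) = 4270 / 186.95 = 22.84 mol
n(R) = 5920 / 275.94 = 21.45 mol
n(T) = 2.99 × 4960/1000 = 14.83 mol
n/ν for J = 22.84/4 = 5.710
n/ν for R = 21.45/4 = 5.363
n/ν for T = 14.83/2 = 7.415
Smallest n/ν is R → limiting reagent.
n(Q) = (4/4) × 21.45 = 21.45 mol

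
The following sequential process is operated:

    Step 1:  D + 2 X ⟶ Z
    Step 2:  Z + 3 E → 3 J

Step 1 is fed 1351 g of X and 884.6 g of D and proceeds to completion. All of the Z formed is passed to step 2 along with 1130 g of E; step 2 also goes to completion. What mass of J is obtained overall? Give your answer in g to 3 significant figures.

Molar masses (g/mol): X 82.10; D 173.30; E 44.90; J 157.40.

2410 g

Step 1:
n(X) = 1351 / 82.10 = 16.46 mol
n(D) = 884.6 / 173.30 = 5.104 mol
n/ν → X: 8.230, D: 5.104; D is limiting.
n(Z) produced = (1/1) × 5.104 = 5.104 mol
Step 2:
n(Z) available = 5.104 mol
n(E) = 1130 / 44.90 = 25.17 mol
n/ν → Z: 5.104, E: 8.390; Z is limiting.
n(J) = (3/1) × 5.104 = 15.31 mol
mass = 15.31 × 157.40 = 2410 g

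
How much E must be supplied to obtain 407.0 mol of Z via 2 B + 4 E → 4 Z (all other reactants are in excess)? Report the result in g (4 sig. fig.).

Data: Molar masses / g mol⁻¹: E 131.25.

n(Z) = 407.0 mol
n(E) = (4/4) × 407.0 = 407.0 mol
mass = 407.0 × 131.25 = 53420 g

53420 g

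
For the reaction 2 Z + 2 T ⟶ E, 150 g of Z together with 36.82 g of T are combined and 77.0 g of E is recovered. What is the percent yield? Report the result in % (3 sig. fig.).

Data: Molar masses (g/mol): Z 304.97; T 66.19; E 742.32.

42.2 %

n(Z) = 150.0 / 304.97 = 0.4919 mol
n(T) = 36.82 / 66.19 = 0.5563 mol
n/ν for Z = 0.4919/2 = 0.2460
n/ν for T = 0.5563/2 = 0.2782
Smallest n/ν is Z → limiting reagent.
theoretical n(E) = (1/2) × 0.4919 = 0.2460 mol → 182.6 g
% yield = 77.0 / 182.6 × 100 = 42.17 %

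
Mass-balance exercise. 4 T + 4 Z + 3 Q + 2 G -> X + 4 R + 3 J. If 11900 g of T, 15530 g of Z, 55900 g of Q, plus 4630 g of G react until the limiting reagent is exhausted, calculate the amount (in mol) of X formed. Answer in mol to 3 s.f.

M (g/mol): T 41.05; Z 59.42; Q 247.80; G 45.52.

50.9 mol

n(T) = 11900 / 41.05 = 289.9 mol
n(Z) = 15530 / 59.42 = 261.4 mol
n(Q) = 55900 / 247.80 = 225.6 mol
n(G) = 4630 / 45.52 = 101.7 mol
n/ν for T = 289.9/4 = 72.48
n/ν for Z = 261.4/4 = 65.35
n/ν for Q = 225.6/3 = 75.20
n/ν for G = 101.7/2 = 50.85
Smallest n/ν is G → limiting reagent.
n(X) = (1/2) × 101.7 = 50.85 mol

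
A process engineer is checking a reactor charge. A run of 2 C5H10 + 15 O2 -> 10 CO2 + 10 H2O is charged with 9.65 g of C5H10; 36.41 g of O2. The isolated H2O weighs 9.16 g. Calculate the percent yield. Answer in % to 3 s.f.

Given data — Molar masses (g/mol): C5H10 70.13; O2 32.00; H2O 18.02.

n(C5H10) = 9.650 / 70.13 = 0.1376 mol
n(O2) = 36.41 / 32.00 = 1.138 mol
n/ν for C5H10 = 0.1376/2 = 0.06880
n/ν for O2 = 1.138/15 = 0.07587
Smallest n/ν is C5H10 → limiting reagent.
theoretical n(H2O) = (10/2) × 0.1376 = 0.6880 mol → 12.40 g
% yield = 9.16 / 12.40 × 100 = 73.87 %

73.9 %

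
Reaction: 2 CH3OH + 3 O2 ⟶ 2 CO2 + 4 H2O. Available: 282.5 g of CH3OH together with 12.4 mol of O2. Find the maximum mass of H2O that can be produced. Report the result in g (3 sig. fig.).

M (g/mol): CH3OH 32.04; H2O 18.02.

n(CH3OH) = 282.5 / 32.04 = 8.817 mol
n(O2) = 12.40 mol
n/ν for CH3OH = 8.817/2 = 4.409
n/ν for O2 = 12.40/3 = 4.133
Smallest n/ν is O2 → limiting reagent.
n(H2O) = (4/3) × 12.40 = 16.53 mol
mass = 16.53 × 18.02 = 297.9 g

298 g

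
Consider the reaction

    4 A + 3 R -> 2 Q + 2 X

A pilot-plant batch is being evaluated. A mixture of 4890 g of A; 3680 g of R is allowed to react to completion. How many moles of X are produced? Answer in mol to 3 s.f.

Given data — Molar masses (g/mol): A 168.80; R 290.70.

8.44 mol

n(A) = 4890 / 168.80 = 28.97 mol
n(R) = 3680 / 290.70 = 12.66 mol
n/ν → A: 7.243, R: 4.220; R is limiting.
n(X) = (2/3) × 12.66 = 8.440 mol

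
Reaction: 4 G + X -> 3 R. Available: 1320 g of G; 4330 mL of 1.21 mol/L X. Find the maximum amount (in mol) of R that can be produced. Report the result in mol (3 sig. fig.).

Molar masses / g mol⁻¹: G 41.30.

15.7 mol

n(G) = 1320 / 41.30 = 31.96 mol
n(X) = 1.21 × 4330/1000 = 5.239 mol
n/ν for G = 31.96/4 = 7.990
n/ν for X = 5.239/1 = 5.239
Smallest n/ν is X → limiting reagent.
n(R) = (3/1) × 5.239 = 15.72 mol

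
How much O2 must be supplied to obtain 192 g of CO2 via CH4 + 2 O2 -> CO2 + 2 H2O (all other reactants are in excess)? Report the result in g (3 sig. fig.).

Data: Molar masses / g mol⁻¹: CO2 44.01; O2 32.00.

279 g

n(CO2) = 192 / 44.01 = 4.363 mol
n(O2) = (2/1) × 4.363 = 8.726 mol
mass = 8.726 × 32.00 = 279.2 g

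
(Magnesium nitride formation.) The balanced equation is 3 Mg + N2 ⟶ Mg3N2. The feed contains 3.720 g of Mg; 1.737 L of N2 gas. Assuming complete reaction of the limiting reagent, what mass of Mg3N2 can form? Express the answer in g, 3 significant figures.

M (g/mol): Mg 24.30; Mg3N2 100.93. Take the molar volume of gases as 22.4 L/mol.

5.15 g

n(Mg) = 3.720 / 24.30 = 0.1531 mol
n(N2) = 1.737 / 22.4 = 0.07754 mol
n/ν for Mg = 0.1531/3 = 0.05103
n/ν for N2 = 0.07754/1 = 0.07754
Smallest n/ν is Mg → limiting reagent.
n(Mg3N2) = (1/3) × 0.1531 = 0.05103 mol
mass = 0.05103 × 100.93 = 5.150 g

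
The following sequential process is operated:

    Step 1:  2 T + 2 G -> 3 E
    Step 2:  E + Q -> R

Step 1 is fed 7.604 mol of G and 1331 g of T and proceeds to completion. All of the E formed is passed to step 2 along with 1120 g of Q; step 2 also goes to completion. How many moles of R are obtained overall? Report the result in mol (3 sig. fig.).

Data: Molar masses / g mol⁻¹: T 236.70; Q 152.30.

7.35 mol

Step 1:
n(G) = 7.604 mol
n(T) = 1331 / 236.70 = 5.623 mol
n/ν for G = 7.604/2 = 3.802
n/ν for T = 5.623/2 = 2.812
Smallest n/ν is T → limiting reagent.
n(E) produced = (3/2) × 5.623 = 8.435 mol
Step 2:
n(E) available = 8.435 mol
n(Q) = 1120 / 152.30 = 7.354 mol
n/ν for E = 8.435/1 = 8.435
n/ν for Q = 7.354/1 = 7.354
Smallest n/ν is Q → limiting reagent.
n(R) = (1/1) × 7.354 = 7.354 mol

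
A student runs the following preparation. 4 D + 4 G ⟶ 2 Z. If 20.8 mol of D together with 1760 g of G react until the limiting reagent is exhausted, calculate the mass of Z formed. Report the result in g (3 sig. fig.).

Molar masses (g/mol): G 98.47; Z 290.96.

2600 g

n(D) = 20.80 mol
n(G) = 1760 / 98.47 = 17.87 mol
n/ν for D = 20.80/4 = 5.200
n/ν for G = 17.87/4 = 4.468
Smallest n/ν is G → limiting reagent.
n(Z) = (2/4) × 17.87 = 8.935 mol
mass = 8.935 × 290.96 = 2600 g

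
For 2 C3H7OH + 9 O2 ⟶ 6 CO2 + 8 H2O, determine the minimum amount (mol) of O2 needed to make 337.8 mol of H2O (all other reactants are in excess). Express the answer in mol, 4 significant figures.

380.0 mol

n(H2O) = 337.8 mol
n(O2) = (9/8) × 337.8 = 380.0 mol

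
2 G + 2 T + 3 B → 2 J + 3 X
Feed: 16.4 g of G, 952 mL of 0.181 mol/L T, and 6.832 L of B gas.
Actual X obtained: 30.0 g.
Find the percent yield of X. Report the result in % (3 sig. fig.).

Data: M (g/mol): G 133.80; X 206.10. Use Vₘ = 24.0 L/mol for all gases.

n(G) = 16.40 / 133.80 = 0.1226 mol
n(T) = 0.181 × 952.0/1000 = 0.1723 mol
n(B) = 6.832 / 24.0 = 0.2847 mol
n/ν → G: 0.06130, T: 0.08615, B: 0.09490; G is limiting.
theoretical n(X) = (3/2) × 0.1226 = 0.1839 mol → 37.90 g
% yield = 30.0 / 37.90 × 100 = 79.16 %

79.2 %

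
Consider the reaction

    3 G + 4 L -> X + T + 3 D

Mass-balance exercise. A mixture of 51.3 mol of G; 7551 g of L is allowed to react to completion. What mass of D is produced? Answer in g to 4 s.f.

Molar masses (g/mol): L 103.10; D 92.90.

4766 g

n(G) = 51.30 mol
n(L) = 7551 / 103.10 = 73.24 mol
n/ν for G = 51.30/3 = 17.10
n/ν for L = 73.24/4 = 18.31
Smallest n/ν is G → limiting reagent.
n(D) = (3/3) × 51.30 = 51.30 mol
mass = 51.30 × 92.90 = 4766 g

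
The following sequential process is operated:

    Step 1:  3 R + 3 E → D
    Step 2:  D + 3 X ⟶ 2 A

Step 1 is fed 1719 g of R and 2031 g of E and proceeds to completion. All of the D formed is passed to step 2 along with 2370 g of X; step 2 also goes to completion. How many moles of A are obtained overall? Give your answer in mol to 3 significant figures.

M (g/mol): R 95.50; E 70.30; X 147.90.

10.7 mol

Step 1:
n(R) = 1719 / 95.50 = 18.00 mol
n(E) = 2031 / 70.30 = 28.89 mol
n/ν → R: 6.000, E: 9.630; R is limiting.
n(D) produced = (1/3) × 18.00 = 6.000 mol
Step 2:
n(D) available = 6.000 mol
n(X) = 2370 / 147.90 = 16.02 mol
n/ν → D: 6.000, X: 5.340; X is limiting.
n(A) = (2/3) × 16.02 = 10.68 mol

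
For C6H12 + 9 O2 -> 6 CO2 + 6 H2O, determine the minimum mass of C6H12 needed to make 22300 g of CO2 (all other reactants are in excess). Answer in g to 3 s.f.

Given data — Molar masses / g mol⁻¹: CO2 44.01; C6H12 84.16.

7110 g

n(CO2) = 22300 / 44.01 = 506.7 mol
n(C6H12) = (1/6) × 506.7 = 84.45 mol
mass = 84.45 × 84.16 = 7107 g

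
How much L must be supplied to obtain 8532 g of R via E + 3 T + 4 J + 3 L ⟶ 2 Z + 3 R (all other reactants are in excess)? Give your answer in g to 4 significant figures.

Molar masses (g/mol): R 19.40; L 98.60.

n(R) = 8532 / 19.40 = 439.8 mol
n(L) = (3/3) × 439.8 = 439.8 mol
mass = 439.8 × 98.60 = 43360 g

43360 g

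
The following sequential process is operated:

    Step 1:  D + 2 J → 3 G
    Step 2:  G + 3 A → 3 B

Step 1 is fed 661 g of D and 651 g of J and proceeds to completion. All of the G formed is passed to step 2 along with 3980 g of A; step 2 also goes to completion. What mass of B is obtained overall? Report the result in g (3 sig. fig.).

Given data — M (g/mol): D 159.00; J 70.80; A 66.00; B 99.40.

3720 g

Step 1:
n(D) = 661.0 / 159.00 = 4.157 mol
n(J) = 651.0 / 70.80 = 9.195 mol
n/ν for D = 4.157/1 = 4.157
n/ν for J = 9.195/2 = 4.598
Smallest n/ν is D → limiting reagent.
n(G) produced = (3/1) × 4.157 = 12.47 mol
Step 2:
n(G) available = 12.47 mol
n(A) = 3980 / 66.00 = 60.30 mol
n/ν for G = 12.47/1 = 12.47
n/ν for A = 60.30/3 = 20.10
Smallest n/ν is G → limiting reagent.
n(B) = (3/1) × 12.47 = 37.41 mol
mass = 37.41 × 99.40 = 3719 g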